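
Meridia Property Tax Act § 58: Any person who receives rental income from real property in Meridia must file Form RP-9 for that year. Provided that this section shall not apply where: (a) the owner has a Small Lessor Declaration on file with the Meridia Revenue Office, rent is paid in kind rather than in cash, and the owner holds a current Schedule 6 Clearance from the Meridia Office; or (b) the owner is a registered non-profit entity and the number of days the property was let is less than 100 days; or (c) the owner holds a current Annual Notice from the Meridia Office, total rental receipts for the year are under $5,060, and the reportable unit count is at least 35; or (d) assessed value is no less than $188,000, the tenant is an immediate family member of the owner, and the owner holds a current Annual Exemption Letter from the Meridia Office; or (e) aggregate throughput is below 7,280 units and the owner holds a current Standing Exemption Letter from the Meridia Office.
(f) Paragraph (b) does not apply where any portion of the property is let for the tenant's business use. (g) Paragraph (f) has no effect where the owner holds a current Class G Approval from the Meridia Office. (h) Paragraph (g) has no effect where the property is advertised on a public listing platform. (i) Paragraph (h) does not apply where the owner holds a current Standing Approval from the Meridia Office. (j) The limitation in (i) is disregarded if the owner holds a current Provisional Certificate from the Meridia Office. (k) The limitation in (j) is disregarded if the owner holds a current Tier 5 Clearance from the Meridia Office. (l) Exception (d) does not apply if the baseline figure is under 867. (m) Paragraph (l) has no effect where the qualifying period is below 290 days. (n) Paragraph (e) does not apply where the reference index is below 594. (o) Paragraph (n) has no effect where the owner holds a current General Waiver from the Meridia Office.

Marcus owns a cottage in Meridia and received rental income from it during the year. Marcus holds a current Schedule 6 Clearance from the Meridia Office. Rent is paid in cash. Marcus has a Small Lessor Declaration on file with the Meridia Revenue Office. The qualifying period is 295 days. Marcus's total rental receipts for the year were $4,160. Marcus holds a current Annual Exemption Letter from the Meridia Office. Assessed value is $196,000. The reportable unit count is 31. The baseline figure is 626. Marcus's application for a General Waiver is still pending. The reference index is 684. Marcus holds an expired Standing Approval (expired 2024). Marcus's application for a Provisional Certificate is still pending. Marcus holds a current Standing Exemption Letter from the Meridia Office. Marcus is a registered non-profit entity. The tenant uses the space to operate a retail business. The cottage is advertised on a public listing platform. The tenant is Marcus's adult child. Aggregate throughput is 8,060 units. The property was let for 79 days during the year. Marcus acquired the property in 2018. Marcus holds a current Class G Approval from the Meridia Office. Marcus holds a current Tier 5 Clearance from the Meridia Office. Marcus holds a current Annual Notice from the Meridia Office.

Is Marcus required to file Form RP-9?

Exception (a) fails — rent is paid in cash.
Exception (b)'s conditions are all satisfied: Marcus is a registered non-profit; the number of days the property was let is 79 days, less than the 100 days limit. Turning to paragraphs (f)–(k): (f) is triggered — the space is let for business use. (g) would limit (f) — a current Class G Approval is held — but (h) sets (g) aside: (h) operates — the property is publicly advertised. (i), which would lift (h), is not engaged — the Standing Approval is not current. (b) is therefore removed.
Exception (c) fails — the reportable unit count is 31, short of 35.
Exception (d): assessed value is $196,000, meeting the $188,000 threshold; the tenant is an immediate family member; a current Annual Exemption Letter is held — every condition holds. However, paragraphs (l)–(m) must be considered: (l) applies — the baseline figure is 626, under the 867 limit. (m), which would lift (l), is not engaged — the qualifying period is 295 days, not below 290 days. So (d) is unavailable.
Exception (e) does not apply: aggregate throughput is 8,060 units, not below 7,280 units.
None of the exceptions is available; § 58 applies in full.

Yes — Marcus must file Form RP-9.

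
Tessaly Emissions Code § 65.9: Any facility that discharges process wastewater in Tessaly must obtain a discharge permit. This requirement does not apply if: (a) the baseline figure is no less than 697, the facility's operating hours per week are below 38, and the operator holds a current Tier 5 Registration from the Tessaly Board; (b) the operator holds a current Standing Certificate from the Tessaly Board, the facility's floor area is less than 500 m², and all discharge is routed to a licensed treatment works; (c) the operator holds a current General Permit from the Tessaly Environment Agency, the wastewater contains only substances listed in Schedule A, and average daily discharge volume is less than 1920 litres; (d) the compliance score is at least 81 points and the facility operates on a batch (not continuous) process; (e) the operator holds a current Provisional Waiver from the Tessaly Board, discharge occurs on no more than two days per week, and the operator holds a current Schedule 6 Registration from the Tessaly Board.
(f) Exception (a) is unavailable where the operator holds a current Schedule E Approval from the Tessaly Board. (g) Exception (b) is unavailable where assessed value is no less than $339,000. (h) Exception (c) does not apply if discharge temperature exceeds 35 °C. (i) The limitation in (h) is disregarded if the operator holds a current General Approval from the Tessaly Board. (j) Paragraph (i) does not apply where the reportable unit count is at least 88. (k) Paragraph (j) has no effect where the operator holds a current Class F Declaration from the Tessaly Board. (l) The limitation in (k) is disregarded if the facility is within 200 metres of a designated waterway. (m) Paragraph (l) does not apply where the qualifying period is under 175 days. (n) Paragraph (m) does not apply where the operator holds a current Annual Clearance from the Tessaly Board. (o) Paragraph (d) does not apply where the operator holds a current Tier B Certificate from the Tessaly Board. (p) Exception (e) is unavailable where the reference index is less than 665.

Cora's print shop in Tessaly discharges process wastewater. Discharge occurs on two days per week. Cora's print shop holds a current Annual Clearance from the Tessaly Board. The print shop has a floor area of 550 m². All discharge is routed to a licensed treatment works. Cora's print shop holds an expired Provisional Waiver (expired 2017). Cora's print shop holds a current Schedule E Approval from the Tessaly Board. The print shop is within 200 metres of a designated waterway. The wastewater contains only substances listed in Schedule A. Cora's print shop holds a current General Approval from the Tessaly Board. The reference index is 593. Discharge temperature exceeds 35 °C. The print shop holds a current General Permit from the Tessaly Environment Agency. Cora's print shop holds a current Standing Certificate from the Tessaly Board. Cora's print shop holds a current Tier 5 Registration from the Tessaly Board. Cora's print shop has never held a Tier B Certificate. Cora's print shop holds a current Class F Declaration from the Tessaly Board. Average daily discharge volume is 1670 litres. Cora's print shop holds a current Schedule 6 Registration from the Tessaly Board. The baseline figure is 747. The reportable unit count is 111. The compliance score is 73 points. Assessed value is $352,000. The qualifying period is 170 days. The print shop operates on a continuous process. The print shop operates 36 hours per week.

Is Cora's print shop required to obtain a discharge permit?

Yes — Cora's print shop must obtain a discharge permit.

All of (a)'s requirements are met (the baseline figure is 747, meeting the 697 threshold; the facility's operating hours per week are 36, below the 38 limit; a current Tier 5 Registration is held). But applying paragraph (f): (f) is triggered — a current Schedule E Approval is held. (a) is therefore removed.
Exception (b) fails — the facility's floor area is 550 m², not less than 500 m².
Exception (c) is satisfied on its face — a current General Permit is held; the wastewater is Schedule-A-only; average daily discharge volume is 1670 litres, less than the 1920 litres limit. Turning to paragraphs (h)–(n): (h) is triggered — discharge temperature exceeds 35 °C. (i) is triggered (a current General Approval is held), but is displaced by (j): (j) operates against (i): the reportable unit count is 111, meeting the 88 threshold. (k) would limit (j) — a current Class F Declaration is held — but (l) sets (k) aside: (l) is triggered — the print shop is within 200 m of a designated waterway. (m) would limit (l) — the qualifying period is 170 days, under the 175 days limit — but (n) sets (m) aside: (n) applies — a current Annual Clearance is held. (c) is therefore removed.
Exception (d) fails — the compliance score is 73 points, short of 81 points.
Exception (e) fails — the Provisional Waiver is not current.
No exception applies. The general rule governs.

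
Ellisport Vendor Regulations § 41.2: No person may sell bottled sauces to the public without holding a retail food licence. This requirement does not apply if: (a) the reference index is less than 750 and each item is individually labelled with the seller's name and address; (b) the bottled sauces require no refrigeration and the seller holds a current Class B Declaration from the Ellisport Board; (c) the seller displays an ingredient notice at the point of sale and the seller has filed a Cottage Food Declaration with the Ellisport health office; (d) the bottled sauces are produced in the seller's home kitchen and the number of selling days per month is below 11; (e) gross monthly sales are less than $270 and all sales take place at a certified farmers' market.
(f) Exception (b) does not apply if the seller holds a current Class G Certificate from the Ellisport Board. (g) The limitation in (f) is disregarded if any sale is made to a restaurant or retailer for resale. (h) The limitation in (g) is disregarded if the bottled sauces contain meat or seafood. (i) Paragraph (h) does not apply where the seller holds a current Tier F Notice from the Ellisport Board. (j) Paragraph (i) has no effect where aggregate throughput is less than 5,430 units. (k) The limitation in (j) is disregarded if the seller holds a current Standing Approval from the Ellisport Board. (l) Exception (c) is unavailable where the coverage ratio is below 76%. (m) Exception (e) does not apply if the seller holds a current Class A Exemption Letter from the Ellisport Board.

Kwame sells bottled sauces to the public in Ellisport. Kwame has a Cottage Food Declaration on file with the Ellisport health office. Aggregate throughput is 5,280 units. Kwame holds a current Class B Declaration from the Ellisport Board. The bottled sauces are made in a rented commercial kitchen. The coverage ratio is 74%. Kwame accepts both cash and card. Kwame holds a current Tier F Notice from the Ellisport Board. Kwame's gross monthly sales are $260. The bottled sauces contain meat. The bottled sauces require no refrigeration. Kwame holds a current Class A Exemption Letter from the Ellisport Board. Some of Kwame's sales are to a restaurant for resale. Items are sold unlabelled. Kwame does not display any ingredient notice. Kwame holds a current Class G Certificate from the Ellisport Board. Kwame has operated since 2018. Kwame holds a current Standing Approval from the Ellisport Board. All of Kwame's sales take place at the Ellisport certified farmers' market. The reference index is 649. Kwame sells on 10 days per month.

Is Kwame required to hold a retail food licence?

No — exception (b) applies; Kwame is not required to hold a retail food licence.

Exception (a) requires that each item is individually labelled with the seller's name and address; but items are sold unlabelled, so (a) is unavailable.
Exception (b)'s conditions are all satisfied: the bottled sauces are shelf-stable; a current Class B Declaration is held. Under paragraphs (f)–(k): (f) would limit (b) — a current Class G Certificate is held — but (g) sets (f) aside: (g) operates against (f): some sales are to a restaurant for resale. (h) is triggered (the bottled sauces contain meat), but is itself disapplied by (i): (i) operates against (h): a current Tier F Notice is held. (j) would limit (i) — aggregate throughput is 5,280 units, less than the 5,430 units limit — but (k) sets (j) aside: (k) applies — a current Standing Approval is held. (b) remains available.
Exception (c) requires that the seller displays an ingredient notice at the point of sale; but no ingredient notice is displayed, so (c) is unavailable.
Exception (d) fails — the bottled sauces are made in a commercial kitchen, not a home kitchen.
All of (e)'s requirements are met (gross monthly sales are $260, less than the $270 limit; all sales are at a certified farmers' market). But applying paragraph (m): (m) is triggered — a current Class A Exemption Letter is held. Exception (e) does not apply.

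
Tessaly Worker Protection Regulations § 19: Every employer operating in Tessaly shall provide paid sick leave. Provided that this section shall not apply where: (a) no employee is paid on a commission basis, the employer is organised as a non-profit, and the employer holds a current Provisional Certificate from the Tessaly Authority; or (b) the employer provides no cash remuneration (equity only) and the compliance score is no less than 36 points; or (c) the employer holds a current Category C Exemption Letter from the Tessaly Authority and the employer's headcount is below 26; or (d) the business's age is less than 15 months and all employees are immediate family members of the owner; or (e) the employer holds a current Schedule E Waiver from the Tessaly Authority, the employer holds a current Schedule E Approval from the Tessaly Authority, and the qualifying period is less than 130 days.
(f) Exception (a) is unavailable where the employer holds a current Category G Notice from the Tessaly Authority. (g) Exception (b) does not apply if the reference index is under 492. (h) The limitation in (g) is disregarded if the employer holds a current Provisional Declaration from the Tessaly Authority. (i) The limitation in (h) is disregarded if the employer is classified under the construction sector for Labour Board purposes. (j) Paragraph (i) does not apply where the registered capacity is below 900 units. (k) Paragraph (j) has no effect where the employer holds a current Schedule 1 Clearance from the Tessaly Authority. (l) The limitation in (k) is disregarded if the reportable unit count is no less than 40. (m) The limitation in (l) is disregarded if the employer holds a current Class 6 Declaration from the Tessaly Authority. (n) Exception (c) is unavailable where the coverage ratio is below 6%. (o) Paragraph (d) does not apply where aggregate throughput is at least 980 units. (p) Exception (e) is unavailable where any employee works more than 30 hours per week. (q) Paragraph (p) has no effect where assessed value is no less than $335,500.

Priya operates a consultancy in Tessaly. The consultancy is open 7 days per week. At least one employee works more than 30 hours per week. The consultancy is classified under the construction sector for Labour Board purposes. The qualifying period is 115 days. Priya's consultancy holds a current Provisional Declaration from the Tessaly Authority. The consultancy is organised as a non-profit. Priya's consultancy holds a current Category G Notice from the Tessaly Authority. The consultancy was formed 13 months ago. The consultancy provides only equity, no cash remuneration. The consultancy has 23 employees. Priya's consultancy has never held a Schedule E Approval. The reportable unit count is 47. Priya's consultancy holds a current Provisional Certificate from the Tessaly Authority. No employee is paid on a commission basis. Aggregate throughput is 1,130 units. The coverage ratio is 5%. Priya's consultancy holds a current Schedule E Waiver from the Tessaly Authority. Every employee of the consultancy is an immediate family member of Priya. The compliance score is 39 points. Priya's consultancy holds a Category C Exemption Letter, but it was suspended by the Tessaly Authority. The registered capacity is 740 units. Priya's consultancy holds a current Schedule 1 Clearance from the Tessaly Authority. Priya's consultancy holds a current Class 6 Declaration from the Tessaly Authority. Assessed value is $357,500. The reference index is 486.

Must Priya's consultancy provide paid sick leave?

Yes — Priya's consultancy must provide paid sick leave.

All of (a)'s requirements are met (no employee is paid on commission; the employer is a non-profit; a current Provisional Certificate is held). Turning to paragraph (f): (f) applies — a current Category G Notice is held. (a) is therefore removed.
All of (b)'s requirements are met (remuneration is equity-only; the compliance score is 39 points, meeting the 36 points threshold). However, paragraphs (g)–(m) must be considered: (g) operates — the reference index is 486, under the 492 limit. (h) would limit (g) — a current Provisional Declaration is held — but (i) sets (h) aside: (i) applies — the consultancy is classified under the construction sector. (j) would limit (i) — the registered capacity is 740 units, below the 900 units limit — but (k) sets (j) aside: (k) operates against (j): a current Schedule 1 Clearance is held. (l) would limit (k) — the reportable unit count is 47, meeting the 40 threshold — but (m) sets (l) aside: (m) operates against (l): a current Class 6 Declaration is held. So (b) is unavailable.
Exception (c) does not apply: there is no Category C Exemption Letter in force.
Exception (d) is satisfied on its face — the business's age is 13 months, less than the 15 months limit; every employee is an immediate family member. Turning to paragraph (o): (o) is triggered — aggregate throughput is 1,130 units, meeting the 980 units threshold. (d) is therefore removed.
Exception (e) does not apply: the Schedule E Approval is not current.
None of the exceptions is available; § 19 applies in full.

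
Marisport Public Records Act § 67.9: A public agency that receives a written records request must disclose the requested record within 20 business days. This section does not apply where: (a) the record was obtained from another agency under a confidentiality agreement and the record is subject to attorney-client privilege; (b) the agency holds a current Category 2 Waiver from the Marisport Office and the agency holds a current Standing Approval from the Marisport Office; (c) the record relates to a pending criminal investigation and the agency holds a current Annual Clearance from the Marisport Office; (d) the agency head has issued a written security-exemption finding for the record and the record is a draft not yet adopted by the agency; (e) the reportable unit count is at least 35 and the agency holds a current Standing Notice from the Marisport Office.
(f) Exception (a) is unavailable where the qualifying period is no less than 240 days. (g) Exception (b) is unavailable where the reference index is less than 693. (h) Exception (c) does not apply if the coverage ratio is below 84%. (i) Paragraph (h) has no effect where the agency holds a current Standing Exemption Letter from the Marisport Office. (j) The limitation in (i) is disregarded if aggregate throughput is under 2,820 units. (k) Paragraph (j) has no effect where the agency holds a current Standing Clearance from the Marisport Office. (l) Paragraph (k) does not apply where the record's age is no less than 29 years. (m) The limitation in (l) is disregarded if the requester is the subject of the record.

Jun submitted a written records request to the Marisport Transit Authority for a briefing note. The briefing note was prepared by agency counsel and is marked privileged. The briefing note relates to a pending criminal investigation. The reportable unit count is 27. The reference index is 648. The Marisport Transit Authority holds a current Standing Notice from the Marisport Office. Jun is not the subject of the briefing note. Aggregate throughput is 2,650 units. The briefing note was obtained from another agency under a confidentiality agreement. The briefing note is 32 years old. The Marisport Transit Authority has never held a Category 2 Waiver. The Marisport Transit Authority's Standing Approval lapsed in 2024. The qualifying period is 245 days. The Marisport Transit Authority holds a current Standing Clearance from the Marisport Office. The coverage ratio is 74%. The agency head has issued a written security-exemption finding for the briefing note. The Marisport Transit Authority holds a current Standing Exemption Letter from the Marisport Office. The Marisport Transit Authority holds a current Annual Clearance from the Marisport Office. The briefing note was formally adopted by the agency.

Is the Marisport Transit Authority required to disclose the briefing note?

Yes — the Marisport Transit Authority must disclose the briefing note.

Exception (a): the briefing note was obtained under a confidentiality agreement; the briefing note is privileged — every condition holds. But: (f) operates against (a): the qualifying period is 245 days, meeting the 240 days threshold. (a) is therefore removed.
Exception (b) fails — there is no Category 2 Waiver in force.
Exception (c) is satisfied on its face — the briefing note relates to a pending investigation; a current Annual Clearance is held. But applying paragraphs (h)–(m): (h) operates — the coverage ratio is 74%, below the 84% limit. (i) applies (a current Standing Exemption Letter is held), but yields to (j): (j) applies — aggregate throughput is 2,650 units, under the 2,820 units limit. (k) applies (a current Standing Clearance is held), but is displaced by (l): (l) operates against (k): the record's age is 32 years, meeting the 29 years threshold. (m), which would lift (l), does not operate here — Jun is not the subject of the briefing note. So (c) is unavailable.
Exception (d) fails — the briefing note has been formally adopted.
Exception (e) requires that the reportable unit count is at least 35; but the reportable unit count is 27, short of 35, so (e) is unavailable.
No exception displaces § 67.9.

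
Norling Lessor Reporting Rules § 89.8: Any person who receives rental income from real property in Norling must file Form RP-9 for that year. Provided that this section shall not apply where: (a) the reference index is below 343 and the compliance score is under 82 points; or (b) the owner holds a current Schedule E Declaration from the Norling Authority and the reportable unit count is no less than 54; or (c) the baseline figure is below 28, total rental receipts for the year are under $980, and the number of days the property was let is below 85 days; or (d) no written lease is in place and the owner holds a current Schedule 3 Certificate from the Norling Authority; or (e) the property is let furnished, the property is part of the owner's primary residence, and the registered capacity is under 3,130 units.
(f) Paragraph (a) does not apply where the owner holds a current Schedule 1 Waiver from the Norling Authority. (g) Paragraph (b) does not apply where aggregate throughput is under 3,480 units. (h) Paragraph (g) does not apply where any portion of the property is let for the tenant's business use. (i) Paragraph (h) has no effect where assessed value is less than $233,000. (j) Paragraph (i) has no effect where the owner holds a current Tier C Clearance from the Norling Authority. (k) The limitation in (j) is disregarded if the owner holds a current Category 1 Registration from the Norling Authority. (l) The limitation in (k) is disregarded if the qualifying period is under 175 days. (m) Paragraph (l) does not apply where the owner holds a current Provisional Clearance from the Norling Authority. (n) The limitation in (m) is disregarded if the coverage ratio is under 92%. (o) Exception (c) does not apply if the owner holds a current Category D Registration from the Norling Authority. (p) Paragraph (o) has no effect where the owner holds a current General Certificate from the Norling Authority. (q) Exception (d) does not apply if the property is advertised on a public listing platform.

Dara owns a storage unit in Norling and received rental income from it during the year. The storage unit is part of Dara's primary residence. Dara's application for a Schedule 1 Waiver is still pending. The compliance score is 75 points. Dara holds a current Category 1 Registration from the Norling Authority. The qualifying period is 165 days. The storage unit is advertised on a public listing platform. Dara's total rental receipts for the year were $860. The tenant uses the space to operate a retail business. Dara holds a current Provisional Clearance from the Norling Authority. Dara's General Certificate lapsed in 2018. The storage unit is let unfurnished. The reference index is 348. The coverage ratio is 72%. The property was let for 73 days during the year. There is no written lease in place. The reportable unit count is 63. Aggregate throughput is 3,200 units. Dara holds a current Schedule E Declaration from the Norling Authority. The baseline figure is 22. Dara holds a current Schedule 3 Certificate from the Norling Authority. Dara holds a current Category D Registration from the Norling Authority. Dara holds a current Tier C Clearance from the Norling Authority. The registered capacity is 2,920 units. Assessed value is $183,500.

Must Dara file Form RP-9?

No — exception (b) applies; Dara is not required to file Form RP-9.

Exception (a) requires that the reference index is below 343; but the reference index is 348, not below 343, so (a) is unavailable.
Exception (b)'s conditions are all satisfied: a current Schedule E Declaration is held; the reportable unit count is 63, meeting the 54 threshold. Applying paragraphs (g)–(n): (g) would limit (b) — aggregate throughput is 3,200 units, under the 3,480 units limit — but (h) sets (g) aside: (h) operates against (g): the space is let for business use. (i) operates (assessed value is $183,500, less than the $233,000 limit), but is displaced by (j): (j) operates against (i): a current Tier C Clearance is held. (k) would limit (j) — a current Category 1 Registration is held — but (l) sets (k) aside: (l) is engaged — the qualifying period is 165 days, under the 175 days limit. (m) applies (a current Provisional Clearance is held), but yields to (n): (n) operates — the coverage ratio is 72%, under the 92% limit. (b) remains available.
All of (c)'s requirements are met (the baseline figure is 22, below the 28 limit; total rental receipts for the year are $860, under the $980 limit; the number of days the property was let is 73 days, below the 85 days limit). But: (o) operates — a current Category D Registration is held. (p) is not engaged (no current General Certificate is held), so (o) stands. So (c) is unavailable.
Exception (d): there is no written lease; a current Schedule 3 Certificate is held — every condition holds. However, paragraph (q) must be considered: (q) operates against (d): the property is publicly advertised. (d) is therefore removed.
Exception (e) does not apply: the property is let unfurnished.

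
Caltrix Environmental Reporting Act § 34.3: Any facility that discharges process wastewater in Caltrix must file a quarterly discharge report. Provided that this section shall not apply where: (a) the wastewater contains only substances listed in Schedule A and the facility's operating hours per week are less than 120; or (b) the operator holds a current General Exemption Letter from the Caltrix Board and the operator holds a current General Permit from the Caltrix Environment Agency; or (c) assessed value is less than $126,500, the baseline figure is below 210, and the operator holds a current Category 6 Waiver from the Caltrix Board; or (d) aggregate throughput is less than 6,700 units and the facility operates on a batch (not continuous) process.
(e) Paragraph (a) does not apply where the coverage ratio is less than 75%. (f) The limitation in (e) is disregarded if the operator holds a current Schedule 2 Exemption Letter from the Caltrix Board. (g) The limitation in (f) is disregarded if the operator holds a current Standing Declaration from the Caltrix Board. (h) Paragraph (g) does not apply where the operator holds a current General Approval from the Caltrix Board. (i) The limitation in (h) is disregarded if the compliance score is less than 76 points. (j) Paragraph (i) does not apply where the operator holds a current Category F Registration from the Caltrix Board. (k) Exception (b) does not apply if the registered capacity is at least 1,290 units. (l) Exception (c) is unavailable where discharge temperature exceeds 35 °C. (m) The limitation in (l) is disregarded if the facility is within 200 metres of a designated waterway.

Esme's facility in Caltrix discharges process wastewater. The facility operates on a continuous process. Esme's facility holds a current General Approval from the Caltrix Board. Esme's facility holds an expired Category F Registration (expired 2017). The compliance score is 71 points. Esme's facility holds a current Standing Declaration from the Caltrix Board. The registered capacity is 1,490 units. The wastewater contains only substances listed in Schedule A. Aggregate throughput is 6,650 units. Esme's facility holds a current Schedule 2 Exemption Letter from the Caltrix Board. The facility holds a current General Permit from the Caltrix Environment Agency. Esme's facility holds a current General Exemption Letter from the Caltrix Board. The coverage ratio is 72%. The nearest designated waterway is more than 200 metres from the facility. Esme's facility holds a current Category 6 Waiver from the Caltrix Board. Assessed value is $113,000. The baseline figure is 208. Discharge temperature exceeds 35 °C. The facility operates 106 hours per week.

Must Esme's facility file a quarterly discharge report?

Yes — Esme's facility must file a quarterly discharge report.

Exception (a) is satisfied on its face — the wastewater is Schedule-A-only; the facility's operating hours per week are 106, less than the 120 limit. But applying paragraphs (e)–(j): (e) is engaged — the coverage ratio is 72%, less than the 75% limit. (f) would limit (e) — a current Schedule 2 Exemption Letter is held — but (g) sets (f) aside: (g) operates against (f): a current Standing Declaration is held. (h) applies (a current General Approval is held), but is itself disapplied by (i): (i) operates against (h): the compliance score is 71 points, less than the 76 points limit. (j), which would lift (i), is inapplicable — the Category F Registration is not current. Exception (a) does not apply.
All of (b)'s requirements are met (a current General Exemption Letter is held; a current General Permit is held). But applying paragraph (k): (k) operates against (b): the registered capacity is 1,490 units, meeting the 1,290 units threshold. So (b) is unavailable.
Exception (c): assessed value is $113,000, less than the $126,500 limit; the baseline figure is 208, below the 210 limit; a current Category 6 Waiver is held — every condition holds. Turning to paragraphs (l)–(m): (l) operates — discharge temperature exceeds 35 °C. (m), which would lift (l), is not engaged — the facility is more than 200 m from any designated waterway. So (c) is unavailable.
Exception (d) fails — the facility operates on a continuous process.
None of the exceptions is available; § 34.3 applies in full.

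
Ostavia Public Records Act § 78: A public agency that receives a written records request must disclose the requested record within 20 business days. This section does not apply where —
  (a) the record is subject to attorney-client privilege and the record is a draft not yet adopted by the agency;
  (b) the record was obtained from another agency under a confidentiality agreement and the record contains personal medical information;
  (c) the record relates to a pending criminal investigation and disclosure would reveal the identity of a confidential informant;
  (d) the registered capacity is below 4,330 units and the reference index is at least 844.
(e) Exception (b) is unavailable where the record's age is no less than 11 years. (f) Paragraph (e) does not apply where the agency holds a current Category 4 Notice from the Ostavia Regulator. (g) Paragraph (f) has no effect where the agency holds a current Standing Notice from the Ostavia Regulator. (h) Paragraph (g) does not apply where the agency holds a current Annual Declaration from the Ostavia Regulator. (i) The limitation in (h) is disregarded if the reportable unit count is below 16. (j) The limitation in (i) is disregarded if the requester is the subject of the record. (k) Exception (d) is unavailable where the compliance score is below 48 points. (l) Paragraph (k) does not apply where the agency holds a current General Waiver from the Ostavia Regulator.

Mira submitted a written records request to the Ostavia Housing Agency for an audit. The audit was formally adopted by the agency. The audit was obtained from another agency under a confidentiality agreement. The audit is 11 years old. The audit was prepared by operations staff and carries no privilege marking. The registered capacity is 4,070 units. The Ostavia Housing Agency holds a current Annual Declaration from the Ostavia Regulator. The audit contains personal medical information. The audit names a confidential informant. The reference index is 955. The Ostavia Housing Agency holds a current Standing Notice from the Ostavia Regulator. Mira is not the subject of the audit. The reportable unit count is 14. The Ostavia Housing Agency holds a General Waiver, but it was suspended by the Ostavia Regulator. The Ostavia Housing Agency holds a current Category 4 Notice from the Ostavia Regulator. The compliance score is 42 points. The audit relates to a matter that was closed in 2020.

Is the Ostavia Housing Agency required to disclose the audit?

Exception (a) does not apply: the audit carries no privilege marking.
Exception (b): the audit was obtained under a confidentiality agreement; the audit contains personal medical information — every condition holds. But: (e) operates against (b): the record's age is 11 years, meeting the 11 years threshold. (f) operates (a current Category 4 Notice is held), but is set aside by (g): (g) is triggered — a current Standing Notice is held. (h) operates (a current Annual Declaration is held), but is itself disapplied by (i): (i) is engaged — the reportable unit count is 14, below the 16 limit. (j), which would lift (i), is not engaged — Mira is not the subject of the audit. So (b) is unavailable.
Exception (c) does not apply: the audit relates to a closed matter.
Exception (d): the registered capacity is 4,070 units, below the 4,330 units limit; the reference index is 955, meeting the 844 threshold — every condition holds. But applying paragraphs (k)–(l): (k) operates against (d): the compliance score is 42 points, below the 48 points limit. (l), which would lift (k), is inapplicable — no current General Waiver is held. So (d) is unavailable.
No exception applies. The general rule governs.

Yes — the Ostavia Housing Agency must disclose the audit.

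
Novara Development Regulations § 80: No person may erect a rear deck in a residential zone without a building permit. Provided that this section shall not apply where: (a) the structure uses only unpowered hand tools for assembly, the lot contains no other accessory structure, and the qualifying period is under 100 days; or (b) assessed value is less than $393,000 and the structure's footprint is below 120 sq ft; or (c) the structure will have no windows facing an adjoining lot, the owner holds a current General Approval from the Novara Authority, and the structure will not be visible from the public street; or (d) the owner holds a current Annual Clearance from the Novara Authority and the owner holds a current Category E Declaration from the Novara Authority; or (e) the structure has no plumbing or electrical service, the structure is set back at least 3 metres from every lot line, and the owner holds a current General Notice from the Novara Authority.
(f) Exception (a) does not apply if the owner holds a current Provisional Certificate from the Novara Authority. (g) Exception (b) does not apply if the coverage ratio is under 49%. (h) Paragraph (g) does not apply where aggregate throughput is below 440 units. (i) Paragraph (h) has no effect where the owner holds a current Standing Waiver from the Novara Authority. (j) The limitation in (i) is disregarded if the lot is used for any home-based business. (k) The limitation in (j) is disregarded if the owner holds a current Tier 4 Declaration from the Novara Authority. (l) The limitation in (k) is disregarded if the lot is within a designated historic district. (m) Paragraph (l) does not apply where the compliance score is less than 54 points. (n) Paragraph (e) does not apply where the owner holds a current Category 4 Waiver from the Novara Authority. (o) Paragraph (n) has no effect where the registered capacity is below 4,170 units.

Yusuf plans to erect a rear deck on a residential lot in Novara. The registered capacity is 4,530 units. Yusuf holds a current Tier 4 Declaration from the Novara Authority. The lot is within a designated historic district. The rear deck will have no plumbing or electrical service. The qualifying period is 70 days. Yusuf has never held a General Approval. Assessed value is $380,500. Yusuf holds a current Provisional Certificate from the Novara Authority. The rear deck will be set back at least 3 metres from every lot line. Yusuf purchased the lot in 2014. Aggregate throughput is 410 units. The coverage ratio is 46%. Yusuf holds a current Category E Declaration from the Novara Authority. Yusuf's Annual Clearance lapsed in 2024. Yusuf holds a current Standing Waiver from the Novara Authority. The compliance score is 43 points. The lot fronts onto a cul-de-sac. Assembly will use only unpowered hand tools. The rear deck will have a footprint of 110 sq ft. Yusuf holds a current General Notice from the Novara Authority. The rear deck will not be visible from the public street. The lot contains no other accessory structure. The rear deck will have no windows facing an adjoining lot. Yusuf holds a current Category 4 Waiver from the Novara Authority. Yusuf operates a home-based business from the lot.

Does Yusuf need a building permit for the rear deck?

Yes — Yusuf must obtain a building permit.

Exception (a)'s conditions are all satisfied: assembly uses only hand tools; the lot has no other accessory structure; the qualifying period is 70 days, under the 100 days limit. But: (f) is triggered — a current Provisional Certificate is held. (a) is therefore removed.
All of (b)'s requirements are met (assessed value is $380,500, less than the $393,000 limit; the structure's footprint is 110 sq ft, below the 120 sq ft limit). But: (g) operates — the coverage ratio is 46%, under the 49% limit. (h) would limit (g) — aggregate throughput is 410 units, below the 440 units limit — but (i) sets (h) aside: (i) operates — a current Standing Waiver is held. (j) would limit (i) — a home-based business operates on the lot — but (k) sets (j) aside: (k) is triggered — a current Tier 4 Declaration is held. (l) would limit (k) — the lot is in a historic district — but (m) sets (l) aside: (m) operates against (l): the compliance score is 43 points, less than the 54 points limit. (b) is therefore removed.
Exception (c) does not apply: no current General Approval is held.
Exception (d) fails — the Annual Clearance is not current.
Exception (e) is satisfied on its face — there is no plumbing or electrical service; the setback is at least 3 m on every side; a current General Notice is held. Turning to paragraphs (n)–(o): (n) operates against (e): a current Category 4 Waiver is held. (o), which would lift (n), is inapplicable — the registered capacity is 4,530 units, not below 4,170 units. Exception (e) does not apply.
Every exception is unavailable, so the rule governs.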